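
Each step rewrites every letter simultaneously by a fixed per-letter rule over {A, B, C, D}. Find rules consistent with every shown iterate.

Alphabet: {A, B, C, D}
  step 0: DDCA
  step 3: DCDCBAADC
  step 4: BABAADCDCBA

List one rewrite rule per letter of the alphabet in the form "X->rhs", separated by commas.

  step 3 ⇒ step 4: DCDCBAADC ⇒ B·A·B·A·A·DC·DC·B·A
    A ↦ DC
    B ↦ A
    C ↦ A
    D ↦ B

A->DC, B->A, C->A, D->B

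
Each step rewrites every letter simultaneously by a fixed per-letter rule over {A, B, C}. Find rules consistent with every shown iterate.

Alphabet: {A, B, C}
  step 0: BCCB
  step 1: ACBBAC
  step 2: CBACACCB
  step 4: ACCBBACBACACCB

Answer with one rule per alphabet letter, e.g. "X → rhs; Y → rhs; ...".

  step 1 ⇒ step 2: ACBBAC ⇒ C·B·AC·AC·C·B
    A ↦ C
    B ↦ AC
    C ↦ B

A->C, B->AC, C->B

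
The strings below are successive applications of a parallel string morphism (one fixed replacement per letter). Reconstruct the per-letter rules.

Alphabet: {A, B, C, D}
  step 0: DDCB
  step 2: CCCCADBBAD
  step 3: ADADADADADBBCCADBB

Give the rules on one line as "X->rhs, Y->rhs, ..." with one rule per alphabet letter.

A->AD, B->C, C->AD, D->BB

  step 2 ⇒ step 3: CCCCADBBAD ⇒ AD·AD·AD·AD·AD·BB·C·C·AD·BB
    A ↦ AD
    B ↦ C
    C ↦ AD
    D ↦ BB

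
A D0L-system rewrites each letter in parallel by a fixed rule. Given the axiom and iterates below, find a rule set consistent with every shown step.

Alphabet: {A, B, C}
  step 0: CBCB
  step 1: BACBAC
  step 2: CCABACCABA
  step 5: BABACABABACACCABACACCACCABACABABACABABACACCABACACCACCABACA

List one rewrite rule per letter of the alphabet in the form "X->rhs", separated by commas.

A->CA, B->C, C->BA

  step 1 ⇒ step 2: BACBAC ⇒ C·CA·BA·C·CA·BA
    A ↦ CA
    B ↦ C
    C ↦ BA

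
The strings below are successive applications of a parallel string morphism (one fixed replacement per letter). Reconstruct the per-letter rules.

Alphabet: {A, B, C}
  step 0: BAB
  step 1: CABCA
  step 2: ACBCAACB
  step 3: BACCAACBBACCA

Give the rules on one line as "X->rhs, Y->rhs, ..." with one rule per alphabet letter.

A->B, B->CA, C->AC

  step 2 ⇒ step 3: ACBCAACB ⇒ B·AC·CA·AC·B·B·AC·CA
    A ↦ B
    B ↦ CA
    C ↦ AC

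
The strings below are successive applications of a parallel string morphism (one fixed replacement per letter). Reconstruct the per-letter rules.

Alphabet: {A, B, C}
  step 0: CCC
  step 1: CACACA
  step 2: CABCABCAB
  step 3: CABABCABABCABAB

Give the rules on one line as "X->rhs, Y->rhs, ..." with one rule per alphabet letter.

  step 2 ⇒ step 3: CABCABCAB ⇒ CA·B·AB·CA·B·AB·CA·B·AB
    A ↦ B
    B ↦ AB
    C ↦ CA

A->B, B->AB, C->CA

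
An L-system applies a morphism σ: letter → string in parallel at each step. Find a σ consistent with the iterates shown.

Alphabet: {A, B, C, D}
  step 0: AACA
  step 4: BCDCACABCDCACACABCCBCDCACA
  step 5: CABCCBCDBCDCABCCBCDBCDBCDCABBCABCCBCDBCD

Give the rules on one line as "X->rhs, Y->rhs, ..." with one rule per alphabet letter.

  step 4 ⇒ step 5: BCDCACABCDCACACABCCBCDCACA ⇒ CA·B·CC·B·CD·B·CD·CA·B·CC·B·CD·B·CD·B·CD·CA·B·B·CA·B·CC·B·CD·B·CD
    A ↦ CD
    B ↦ CA
    C ↦ B
    D ↦ CC

A->CD, B->CA, C->B, D->CC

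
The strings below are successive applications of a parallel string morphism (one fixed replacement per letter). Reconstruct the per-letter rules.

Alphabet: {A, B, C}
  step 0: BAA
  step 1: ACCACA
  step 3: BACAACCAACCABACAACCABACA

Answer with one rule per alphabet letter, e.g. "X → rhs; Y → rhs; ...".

A->CA, B->AC, C->BA

  step 0 ⇒ step 1: BAA ⇒ AC·CA·CA
    A ↦ CA
    B ↦ AC
    C ↦ BA  (constrained at step 1)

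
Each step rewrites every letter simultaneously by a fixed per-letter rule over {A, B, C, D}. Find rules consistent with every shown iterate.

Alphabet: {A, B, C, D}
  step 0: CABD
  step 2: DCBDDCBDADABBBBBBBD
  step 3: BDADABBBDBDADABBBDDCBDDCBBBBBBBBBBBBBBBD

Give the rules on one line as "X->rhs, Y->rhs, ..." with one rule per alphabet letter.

A->DC, B->BB, C->ADA, D->BD

  step 2 ⇒ step 3: DCBDDCBDADABBBBBBBD ⇒ BD·ADA·BB·BD·BD·ADA·BB·BD·DC·BD·DC·BB·BB·BB·BB·BB·BB·BB·BD
    A ↦ DC
    B ↦ BB
    C ↦ ADA
    D ↦ BD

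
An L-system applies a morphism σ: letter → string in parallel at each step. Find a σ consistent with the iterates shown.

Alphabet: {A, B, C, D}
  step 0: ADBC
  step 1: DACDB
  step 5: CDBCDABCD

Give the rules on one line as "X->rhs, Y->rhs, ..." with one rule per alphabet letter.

A->DA, B->D, C->B, D->C

  step 0 ⇒ step 1: ADBC ⇒ DA·C·D·B
    A ↦ DA
    B ↦ D
    C ↦ B
    D ↦ C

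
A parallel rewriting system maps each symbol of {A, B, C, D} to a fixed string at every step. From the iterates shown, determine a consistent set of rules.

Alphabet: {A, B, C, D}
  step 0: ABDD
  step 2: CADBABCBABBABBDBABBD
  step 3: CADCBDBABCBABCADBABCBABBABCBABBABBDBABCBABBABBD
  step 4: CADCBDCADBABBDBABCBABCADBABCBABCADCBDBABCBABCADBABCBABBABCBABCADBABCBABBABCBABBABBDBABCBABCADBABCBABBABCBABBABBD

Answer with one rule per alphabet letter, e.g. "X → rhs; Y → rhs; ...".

  step 3 ⇒ step 4: CADCBDBABCBABCADBABCBABBABCBABBABBDBABCBABBABBD ⇒ CAD·C·BD·CAD·BAB·BD·BAB·C·BAB·CAD·BAB·C·BAB·CAD·C·BD·BAB·C·BAB·CAD·BAB·C·BAB·BAB·C·BAB·CAD·BAB·C·BAB·BAB·C·BAB·BAB·BD·BAB·C·BAB·CAD·BAB·C·BAB·BAB·C·BAB·BAB·BD
    A ↦ C
    B ↦ BAB
    C ↦ CAD
    D ↦ BD

A->C, B->BAB, C->CAD, D->BD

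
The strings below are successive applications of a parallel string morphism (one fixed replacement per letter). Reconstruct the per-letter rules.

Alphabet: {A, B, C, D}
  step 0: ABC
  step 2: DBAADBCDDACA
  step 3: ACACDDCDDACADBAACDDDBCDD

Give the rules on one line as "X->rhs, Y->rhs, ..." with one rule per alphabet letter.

  step 2 ⇒ step 3: DBAADBCDDACA ⇒ A·CA·CDD·CDD·A·CA·DB·A·A·CDD·DB·CDD
    A ↦ CDD
    B ↦ CA
    C ↦ DB
    D ↦ A

A->CDD, B->CA, C->DB, D->A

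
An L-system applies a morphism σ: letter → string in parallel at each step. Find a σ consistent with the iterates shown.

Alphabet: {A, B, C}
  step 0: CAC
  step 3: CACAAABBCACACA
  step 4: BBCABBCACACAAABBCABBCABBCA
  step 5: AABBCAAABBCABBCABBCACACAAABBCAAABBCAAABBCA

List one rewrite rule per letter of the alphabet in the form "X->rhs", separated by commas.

A->CA, B->A, C->BB

  step 4 ⇒ step 5: BBCABBCACACAAABBCABBCABBCA ⇒ A·A·BB·CA·A·A·BB·CA·BB·CA·BB·CA·CA·CA·A·A·BB·CA·A·A·BB·CA·A·A·BB·CA
    A ↦ CA
    B ↦ A
    C ↦ BB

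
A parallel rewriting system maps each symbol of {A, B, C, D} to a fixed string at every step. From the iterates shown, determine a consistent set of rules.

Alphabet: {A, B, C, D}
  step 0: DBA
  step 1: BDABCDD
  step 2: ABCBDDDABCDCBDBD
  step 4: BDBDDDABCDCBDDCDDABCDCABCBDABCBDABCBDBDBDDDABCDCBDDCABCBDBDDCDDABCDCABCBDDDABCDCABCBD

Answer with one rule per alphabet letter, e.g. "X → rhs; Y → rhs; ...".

A->DD, B->ABC, C->DC, D->BD

  step 1 ⇒ step 2: BDABCDD ⇒ ABC·BD·DD·ABC·DC·BD·BD
    A ↦ DD
    B ↦ ABC
    C ↦ DC
    D ↦ BD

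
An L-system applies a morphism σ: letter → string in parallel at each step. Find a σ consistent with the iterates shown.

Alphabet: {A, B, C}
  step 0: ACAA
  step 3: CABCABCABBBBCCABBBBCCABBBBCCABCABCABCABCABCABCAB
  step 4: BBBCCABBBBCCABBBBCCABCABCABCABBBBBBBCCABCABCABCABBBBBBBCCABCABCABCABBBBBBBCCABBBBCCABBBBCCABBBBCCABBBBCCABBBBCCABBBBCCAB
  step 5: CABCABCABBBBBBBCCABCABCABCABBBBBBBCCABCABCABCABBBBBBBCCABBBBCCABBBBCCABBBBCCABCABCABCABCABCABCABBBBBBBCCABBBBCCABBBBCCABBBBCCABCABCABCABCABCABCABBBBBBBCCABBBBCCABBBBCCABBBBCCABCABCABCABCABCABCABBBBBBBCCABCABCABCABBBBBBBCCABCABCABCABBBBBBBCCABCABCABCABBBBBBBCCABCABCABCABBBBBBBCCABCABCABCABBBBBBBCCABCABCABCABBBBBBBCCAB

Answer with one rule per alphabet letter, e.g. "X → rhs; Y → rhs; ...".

  step 4 ⇒ step 5: BBBCCABBBBCCABBBBCCABCABCABCABBBBBBBCCABCABCABCABBBBBBBCCABCABCABCABBBBBBBCCABBBBCCABBBBCCABBBBCCABBBBCCABBBBCCABBBBCCAB ⇒ CAB·CAB·CAB·BBB·BBB·C·CAB·CAB·CAB·CAB·BBB·BBB·C·CAB·CAB·CAB·CAB·BBB·BBB·C·CAB·BBB·C·CAB·BBB·C·CAB·BBB·C·CAB·CAB·CAB·CAB·CAB·CAB·CAB·BBB·BBB·C·CAB·BBB·C·CAB·BBB·C·CAB·BBB·C·CAB·CAB·CAB·CAB·CAB·CAB·CAB·BBB·BBB·C·CAB·BBB·C·CAB·BBB·C·CAB·BBB·C·CAB·CAB·CAB·CAB·CAB·CAB·CAB·BBB·BBB·C·CAB·CAB·CAB·CAB·BBB·BBB·C·CAB·CAB·CAB·CAB·BBB·BBB·C·CAB·CAB·CAB·CAB·BBB·BBB·C·CAB·CAB·CAB·CAB·BBB·BBB·C·CAB·CAB·CAB·CAB·BBB·BBB·C·CAB·CAB·CAB·CAB·BBB·BBB·C·CAB
    A ↦ C
    B ↦ CAB
    C ↦ BBB

A->C, B->CAB, C->BBB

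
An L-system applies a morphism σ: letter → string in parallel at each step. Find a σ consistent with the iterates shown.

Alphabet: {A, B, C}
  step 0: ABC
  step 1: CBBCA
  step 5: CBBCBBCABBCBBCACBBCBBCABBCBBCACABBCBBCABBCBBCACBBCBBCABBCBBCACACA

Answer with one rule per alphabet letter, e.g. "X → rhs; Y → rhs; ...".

A->C, B->BBC, C->A

  step 0 ⇒ step 1: ABC ⇒ C·BBC·A
    A ↦ C
    B ↦ BBC
    C ↦ A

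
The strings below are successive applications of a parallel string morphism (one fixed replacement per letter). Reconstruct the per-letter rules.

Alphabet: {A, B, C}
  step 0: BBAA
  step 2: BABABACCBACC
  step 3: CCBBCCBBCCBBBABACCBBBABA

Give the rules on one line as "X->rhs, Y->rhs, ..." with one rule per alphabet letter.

A->CBB, B->C, C->BA

  step 2 ⇒ step 3: BABABACCBACC ⇒ C·CBB·C·CBB·C·CBB·BA·BA·C·CBB·BA·BA
    A ↦ CBB
    B ↦ C
    C ↦ BA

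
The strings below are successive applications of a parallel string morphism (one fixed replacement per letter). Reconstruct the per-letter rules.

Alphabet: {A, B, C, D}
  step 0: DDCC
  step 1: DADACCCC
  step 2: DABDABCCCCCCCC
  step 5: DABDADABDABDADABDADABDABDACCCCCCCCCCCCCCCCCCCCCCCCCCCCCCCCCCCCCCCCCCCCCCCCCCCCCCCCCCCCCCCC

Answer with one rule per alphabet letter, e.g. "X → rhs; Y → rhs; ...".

  step 1 ⇒ step 2: DADACCCC ⇒ DA·B·DA·B·CC·CC·CC·CC
    A ↦ B
    C ↦ CC
    D ↦ DA
    B ↦ DA  (constrained at step 2)

A->B, B->DA, C->CC, D->DA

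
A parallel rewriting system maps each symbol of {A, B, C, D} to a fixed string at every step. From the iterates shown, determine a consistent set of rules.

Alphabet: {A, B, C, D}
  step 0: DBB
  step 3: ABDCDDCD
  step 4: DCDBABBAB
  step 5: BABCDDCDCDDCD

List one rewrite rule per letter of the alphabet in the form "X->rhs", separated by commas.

  step 4 ⇒ step 5: DCDBABBAB ⇒ B·A·B·CD·D·CD·CD·D·CD
    A ↦ D
    B ↦ CD
    C ↦ A
    D ↦ B

A->D, B->CD, C->A, D->B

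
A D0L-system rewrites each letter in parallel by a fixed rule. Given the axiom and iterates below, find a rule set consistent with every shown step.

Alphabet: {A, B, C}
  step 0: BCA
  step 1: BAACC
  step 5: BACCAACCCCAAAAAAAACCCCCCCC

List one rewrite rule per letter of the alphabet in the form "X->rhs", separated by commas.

A->CC, B->BA, C->A

  step 0 ⇒ step 1: BCA ⇒ BA·A·CC
    A ↦ CC
    B ↦ BA
    C ↦ A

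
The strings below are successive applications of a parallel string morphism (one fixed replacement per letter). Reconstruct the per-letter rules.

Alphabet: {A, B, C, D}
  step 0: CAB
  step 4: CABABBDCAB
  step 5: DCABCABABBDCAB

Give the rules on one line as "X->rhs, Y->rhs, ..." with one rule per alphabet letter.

  step 4 ⇒ step 5: CABABBDCAB ⇒ D·C·AB·C·AB·AB·B·D·C·AB
    A ↦ C
    B ↦ AB
    C ↦ D
    D ↦ B

A->C, B->AB, C->D, D->B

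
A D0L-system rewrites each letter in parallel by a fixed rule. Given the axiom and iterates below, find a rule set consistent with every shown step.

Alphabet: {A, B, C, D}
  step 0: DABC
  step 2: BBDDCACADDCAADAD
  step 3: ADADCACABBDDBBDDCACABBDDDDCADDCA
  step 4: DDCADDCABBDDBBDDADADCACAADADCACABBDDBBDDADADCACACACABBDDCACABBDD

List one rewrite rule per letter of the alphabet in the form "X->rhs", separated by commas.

A->DD, B->AD, C->BB, D->CA

  step 3 ⇒ step 4: ADADCACABBDDBBDDCACABBDDDDCADDCA ⇒ DD·CA·DD·CA·BB·DD·BB·DD·AD·AD·CA·CA·AD·AD·CA·CA·BB·DD·BB·DD·AD·AD·CA·CA·CA·CA·BB·DD·CA·CA·BB·DD
    A ↦ DD
    B ↦ AD
    C ↦ BB
    D ↦ CA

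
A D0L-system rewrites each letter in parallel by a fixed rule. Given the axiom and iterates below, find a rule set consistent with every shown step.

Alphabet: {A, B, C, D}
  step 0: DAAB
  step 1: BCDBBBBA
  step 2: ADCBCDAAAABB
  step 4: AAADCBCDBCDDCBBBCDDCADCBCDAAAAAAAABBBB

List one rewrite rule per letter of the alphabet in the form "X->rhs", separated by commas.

  step 1 ⇒ step 2: BCDBBBBA ⇒ A·DC·BCD·A·A·A·A·BB
    A ↦ BB
    B ↦ A
    C ↦ DC
    D ↦ BCD

A->BB, B->A, C->DC, D->BCD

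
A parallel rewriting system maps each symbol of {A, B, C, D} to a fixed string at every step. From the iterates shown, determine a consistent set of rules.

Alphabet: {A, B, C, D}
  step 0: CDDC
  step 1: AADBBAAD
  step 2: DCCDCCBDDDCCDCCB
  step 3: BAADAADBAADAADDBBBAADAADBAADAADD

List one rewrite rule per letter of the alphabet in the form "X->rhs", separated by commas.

A->DCC, B->D, C->AAD, D->B

  step 2 ⇒ step 3: DCCDCCBDDDCCDCCB ⇒ B·AAD·AAD·B·AAD·AAD·D·B·B·B·AAD·AAD·B·AAD·AAD·D
    B ↦ D
    C ↦ AAD
    D ↦ B
  step 1 ⇒ step 2: AADBBAAD ⇒ DCC·DCC·B·D·D·DCC·DCC·B
    A ↦ DCC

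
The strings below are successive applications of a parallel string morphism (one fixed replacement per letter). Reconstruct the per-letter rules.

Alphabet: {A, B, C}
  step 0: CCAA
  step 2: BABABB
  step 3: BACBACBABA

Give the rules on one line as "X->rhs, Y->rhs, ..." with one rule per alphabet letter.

  step 2 ⇒ step 3: BABABB ⇒ BA·C·BA·C·BA·BA
    A ↦ C
    B ↦ BA
    C ↦ B  (constrained at step 0)

A->C, B->BA, C->B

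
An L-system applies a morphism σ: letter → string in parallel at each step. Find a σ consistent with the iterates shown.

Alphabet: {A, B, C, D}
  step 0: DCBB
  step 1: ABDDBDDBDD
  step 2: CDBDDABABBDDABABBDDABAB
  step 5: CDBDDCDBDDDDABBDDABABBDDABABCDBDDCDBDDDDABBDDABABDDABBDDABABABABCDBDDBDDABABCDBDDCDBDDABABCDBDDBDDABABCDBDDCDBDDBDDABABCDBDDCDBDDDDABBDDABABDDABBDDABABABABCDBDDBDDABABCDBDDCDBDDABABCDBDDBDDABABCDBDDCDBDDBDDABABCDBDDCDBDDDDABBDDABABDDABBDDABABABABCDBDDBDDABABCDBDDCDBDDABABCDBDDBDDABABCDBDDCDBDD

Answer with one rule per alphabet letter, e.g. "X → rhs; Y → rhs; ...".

A->CD, B->BDD, C->DD, D->AB

  step 1 ⇒ step 2: ABDDBDDBDD ⇒ CD·BDD·AB·AB·BDD·AB·AB·BDD·AB·AB
    A ↦ CD
    B ↦ BDD
    D ↦ AB
  step 0 ⇒ step 1: DCBB ⇒ AB·DD·BDD·BDD
    C ↦ DD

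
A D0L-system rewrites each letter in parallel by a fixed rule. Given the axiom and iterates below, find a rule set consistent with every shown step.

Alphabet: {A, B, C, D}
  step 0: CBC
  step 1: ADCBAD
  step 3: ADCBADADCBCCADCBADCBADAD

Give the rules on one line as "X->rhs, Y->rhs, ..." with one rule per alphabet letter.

A->CB, B->CB, C->AD, D->CC

  step 0 ⇒ step 1: CBC ⇒ AD·CB·AD
    B ↦ CB
    C ↦ AD
    A ↦ CB  (constrained at step 1)
    D ↦ CC  (constrained at step 1)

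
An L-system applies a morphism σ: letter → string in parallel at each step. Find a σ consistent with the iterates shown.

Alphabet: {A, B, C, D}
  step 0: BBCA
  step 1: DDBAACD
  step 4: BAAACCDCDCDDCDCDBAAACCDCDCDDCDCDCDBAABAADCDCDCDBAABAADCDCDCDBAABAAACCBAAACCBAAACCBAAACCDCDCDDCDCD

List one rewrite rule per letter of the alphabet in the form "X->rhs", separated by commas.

  step 0 ⇒ step 1: BBCA ⇒ D·D·BAA·CD
    A ↦ CD
    B ↦ D
    C ↦ BAA
    D ↦ ACC  (constrained at step 1)

A->CD, B->D, C->BAA, D->ACC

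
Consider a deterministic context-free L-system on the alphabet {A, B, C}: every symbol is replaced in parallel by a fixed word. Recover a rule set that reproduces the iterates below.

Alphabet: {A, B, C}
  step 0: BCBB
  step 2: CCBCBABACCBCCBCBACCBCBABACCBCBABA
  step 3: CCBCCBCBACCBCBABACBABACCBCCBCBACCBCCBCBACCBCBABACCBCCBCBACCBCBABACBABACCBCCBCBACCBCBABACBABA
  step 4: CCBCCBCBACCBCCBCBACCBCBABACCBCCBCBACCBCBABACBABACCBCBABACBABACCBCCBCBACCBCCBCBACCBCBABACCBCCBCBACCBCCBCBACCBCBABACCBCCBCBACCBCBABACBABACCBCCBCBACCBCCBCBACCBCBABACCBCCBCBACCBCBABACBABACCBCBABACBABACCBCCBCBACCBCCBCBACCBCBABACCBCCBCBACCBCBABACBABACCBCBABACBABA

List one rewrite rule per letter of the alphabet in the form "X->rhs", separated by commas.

  step 3 ⇒ step 4: CCBCCBCBACCBCBABACBABACCBCCBCBACCBCCBCBACCBCBABACCBCCBCBACCBCBABACBABACCBCCBCBACCBCBABACBABA ⇒ CCB·CCB·CBA·CCB·CCB·CBA·CCB·CBA·BA·CCB·CCB·CBA·CCB·CBA·BA·CBA·BA·CCB·CBA·BA·CBA·BA·CCB·CCB·CBA·CCB·CCB·CBA·CCB·CBA·BA·CCB·CCB·CBA·CCB·CCB·CBA·CCB·CBA·BA·CCB·CCB·CBA·CCB·CBA·BA·CBA·BA·CCB·CCB·CBA·CCB·CCB·CBA·CCB·CBA·BA·CCB·CCB·CBA·CCB·CBA·BA·CBA·BA·CCB·CBA·BA·CBA·BA·CCB·CCB·CBA·CCB·CCB·CBA·CCB·CBA·BA·CCB·CCB·CBA·CCB·CBA·BA·CBA·BA·CCB·CBA·BA·CBA·BA
    A ↦ BA
    B ↦ CBA
    C ↦ CCB

A->BA, B->CBA, C->CCB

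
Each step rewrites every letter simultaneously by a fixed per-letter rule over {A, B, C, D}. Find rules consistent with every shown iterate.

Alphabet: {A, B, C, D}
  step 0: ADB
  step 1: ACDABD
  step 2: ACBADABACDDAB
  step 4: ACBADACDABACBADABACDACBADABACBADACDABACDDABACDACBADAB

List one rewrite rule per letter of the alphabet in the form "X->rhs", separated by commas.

  step 1 ⇒ step 2: ACDABD ⇒ AC·BA·DAB·AC·D·DAB
    A ↦ AC
    B ↦ D
    C ↦ BA
    D ↦ DAB

A->AC, B->D, C->BA, D->DAB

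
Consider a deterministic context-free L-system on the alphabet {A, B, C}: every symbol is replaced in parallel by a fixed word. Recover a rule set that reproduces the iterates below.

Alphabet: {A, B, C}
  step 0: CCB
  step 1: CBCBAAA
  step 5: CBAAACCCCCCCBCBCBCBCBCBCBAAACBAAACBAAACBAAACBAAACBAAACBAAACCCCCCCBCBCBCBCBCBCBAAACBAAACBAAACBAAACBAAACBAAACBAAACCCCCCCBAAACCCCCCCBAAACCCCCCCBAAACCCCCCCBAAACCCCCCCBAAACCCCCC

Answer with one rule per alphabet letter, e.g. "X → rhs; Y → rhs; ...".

  step 0 ⇒ step 1: CCB ⇒ CB·CB·AAA
    B ↦ AAA
    C ↦ CB
    A ↦ CC  (constrained at step 1)

A->CC, B->AAA, C->CB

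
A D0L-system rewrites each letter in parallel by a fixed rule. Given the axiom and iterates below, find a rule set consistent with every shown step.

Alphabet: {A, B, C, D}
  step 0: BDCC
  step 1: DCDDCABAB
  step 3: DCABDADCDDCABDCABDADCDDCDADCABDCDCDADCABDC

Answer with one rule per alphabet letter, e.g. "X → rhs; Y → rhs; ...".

A->DA, B->DCD, C->AB, D->DC

  step 0 ⇒ step 1: BDCC ⇒ DCD·DC·AB·AB
    B ↦ DCD
    C ↦ AB
    D ↦ DC
    A ↦ DA  (constrained at step 1)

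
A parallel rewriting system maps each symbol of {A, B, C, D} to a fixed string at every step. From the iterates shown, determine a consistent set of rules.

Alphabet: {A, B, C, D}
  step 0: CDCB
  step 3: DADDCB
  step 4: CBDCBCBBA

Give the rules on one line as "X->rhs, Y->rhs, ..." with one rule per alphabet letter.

A->D, B->A, C->B, D->CB

  step 3 ⇒ step 4: DADDCB ⇒ CB·D·CB·CB·B·A
    A ↦ D
    B ↦ A
    C ↦ B
    D ↦ CB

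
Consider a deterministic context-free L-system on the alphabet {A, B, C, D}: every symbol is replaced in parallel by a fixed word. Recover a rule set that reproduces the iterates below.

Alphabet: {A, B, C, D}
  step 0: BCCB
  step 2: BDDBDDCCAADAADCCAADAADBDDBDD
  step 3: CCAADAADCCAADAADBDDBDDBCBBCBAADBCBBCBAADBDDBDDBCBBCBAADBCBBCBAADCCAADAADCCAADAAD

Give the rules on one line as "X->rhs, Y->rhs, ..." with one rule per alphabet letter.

  step 2 ⇒ step 3: BDDBDDCCAADAADCCAADAADBDDBDD ⇒ CC·AAD·AAD·CC·AAD·AAD·BDD·BDD·BCB·BCB·AAD·BCB·BCB·AAD·BDD·BDD·BCB·BCB·AAD·BCB·BCB·AAD·CC·AAD·AAD·CC·AAD·AAD
    A ↦ BCB
    B ↦ CC
    C ↦ BDD
    D ↦ AAD

A->BCB, B->CC, C->BDD, D->AAD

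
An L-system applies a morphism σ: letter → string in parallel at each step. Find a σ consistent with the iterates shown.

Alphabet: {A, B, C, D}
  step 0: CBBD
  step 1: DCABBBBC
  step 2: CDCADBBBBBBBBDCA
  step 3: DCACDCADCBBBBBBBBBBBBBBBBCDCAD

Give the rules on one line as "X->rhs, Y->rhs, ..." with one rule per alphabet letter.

A->D, B->BB, C->DCA, D->C

  step 2 ⇒ step 3: CDCADBBBBBBBBDCA ⇒ DCA·C·DCA·D·C·BB·BB·BB·BB·BB·BB·BB·BB·C·DCA·D
    A ↦ D
    B ↦ BB
    C ↦ DCA
    D ↦ C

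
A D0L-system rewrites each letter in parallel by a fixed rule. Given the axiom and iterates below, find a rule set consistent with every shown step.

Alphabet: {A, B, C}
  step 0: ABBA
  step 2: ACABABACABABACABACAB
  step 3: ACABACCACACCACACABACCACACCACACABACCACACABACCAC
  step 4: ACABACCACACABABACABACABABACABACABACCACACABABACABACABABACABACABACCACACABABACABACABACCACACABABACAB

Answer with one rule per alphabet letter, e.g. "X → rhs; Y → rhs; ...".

  step 3 ⇒ step 4: ACABACCACACCACACABACCACACCACACABACCACACABACCAC ⇒ AC·AB·AC·CAC·AC·AB·AB·AC·AB·AC·AB·AB·AC·AB·AC·AB·AC·CAC·AC·AB·AB·AC·AB·AC·AB·AB·AC·AB·AC·AB·AC·CAC·AC·AB·AB·AC·AB·AC·AB·AC·CAC·AC·AB·AB·AC·AB
    A ↦ AC
    B ↦ CAC
    C ↦ AB

A->AC, B->CAC, C->AB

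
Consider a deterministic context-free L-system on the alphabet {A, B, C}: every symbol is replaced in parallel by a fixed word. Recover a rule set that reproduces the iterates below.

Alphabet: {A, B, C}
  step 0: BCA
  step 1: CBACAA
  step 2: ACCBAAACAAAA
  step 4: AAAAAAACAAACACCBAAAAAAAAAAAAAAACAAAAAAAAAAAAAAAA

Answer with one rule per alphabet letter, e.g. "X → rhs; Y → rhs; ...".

A->AA, B->CB, C->AC

  step 1 ⇒ step 2: CBACAA ⇒ AC·CB·AA·AC·AA·AA
    A ↦ AA
    B ↦ CB
    C ↦ AC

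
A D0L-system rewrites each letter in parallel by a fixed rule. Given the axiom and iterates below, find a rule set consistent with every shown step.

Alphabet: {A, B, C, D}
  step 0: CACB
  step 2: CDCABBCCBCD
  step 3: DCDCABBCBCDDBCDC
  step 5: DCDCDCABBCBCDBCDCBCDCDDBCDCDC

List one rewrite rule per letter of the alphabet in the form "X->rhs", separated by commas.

A->CAB, B->BC, C->D, D->C

  step 2 ⇒ step 3: CDCABBCCBCD ⇒ D·C·D·CAB·BC·BC·D·D·BC·D·C
    A ↦ CAB
    B ↦ BC
    C ↦ D
    D ↦ C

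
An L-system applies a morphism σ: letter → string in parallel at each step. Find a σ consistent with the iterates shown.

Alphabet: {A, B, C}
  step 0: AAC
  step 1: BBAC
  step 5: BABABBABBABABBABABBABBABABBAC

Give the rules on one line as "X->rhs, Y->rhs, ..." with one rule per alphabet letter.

  step 0 ⇒ step 1: AAC ⇒ B·B·AC
    A ↦ B
    C ↦ AC
    B ↦ AB  (constrained at step 1)

A->B, B->AB, C->AC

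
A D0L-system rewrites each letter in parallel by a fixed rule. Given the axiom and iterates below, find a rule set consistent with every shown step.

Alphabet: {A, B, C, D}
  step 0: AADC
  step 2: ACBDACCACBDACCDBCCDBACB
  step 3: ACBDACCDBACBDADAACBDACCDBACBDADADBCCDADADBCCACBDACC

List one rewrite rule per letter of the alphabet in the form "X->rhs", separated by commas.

A->ACB, B->CC, C->DA, D->DB

  step 2 ⇒ step 3: ACBDACCACBDACCDBCCDBACB ⇒ ACB·DA·CC·DB·ACB·DA·DA·ACB·DA·CC·DB·ACB·DA·DA·DB·CC·DA·DA·DB·CC·ACB·DA·CC
    A ↦ ACB
    B ↦ CC
    C ↦ DA
    D ↦ DB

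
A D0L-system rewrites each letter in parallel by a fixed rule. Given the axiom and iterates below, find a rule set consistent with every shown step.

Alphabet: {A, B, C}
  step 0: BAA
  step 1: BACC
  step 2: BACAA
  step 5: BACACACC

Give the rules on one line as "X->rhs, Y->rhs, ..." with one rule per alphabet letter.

  step 1 ⇒ step 2: BACC ⇒ BA·C·A·A
    A ↦ C
    B ↦ BA
    C ↦ A

A->C, B->BA, C->A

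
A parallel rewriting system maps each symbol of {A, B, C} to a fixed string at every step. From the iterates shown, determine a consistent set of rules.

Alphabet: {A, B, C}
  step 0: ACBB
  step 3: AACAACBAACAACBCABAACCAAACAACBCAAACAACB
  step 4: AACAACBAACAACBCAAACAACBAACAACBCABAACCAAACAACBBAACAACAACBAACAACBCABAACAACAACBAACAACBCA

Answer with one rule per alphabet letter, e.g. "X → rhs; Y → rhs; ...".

A->AAC, B->CA, C->B

  step 3 ⇒ step 4: AACAACBAACAACBCABAACCAAACAACBCAAACAACB ⇒ AAC·AAC·B·AAC·AAC·B·CA·AAC·AAC·B·AAC·AAC·B·CA·B·AAC·CA·AAC·AAC·B·B·AAC·AAC·AAC·B·AAC·AAC·B·CA·B·AAC·AAC·AAC·B·AAC·AAC·B·CA
    A ↦ AAC
    B ↦ CA
    C ↦ B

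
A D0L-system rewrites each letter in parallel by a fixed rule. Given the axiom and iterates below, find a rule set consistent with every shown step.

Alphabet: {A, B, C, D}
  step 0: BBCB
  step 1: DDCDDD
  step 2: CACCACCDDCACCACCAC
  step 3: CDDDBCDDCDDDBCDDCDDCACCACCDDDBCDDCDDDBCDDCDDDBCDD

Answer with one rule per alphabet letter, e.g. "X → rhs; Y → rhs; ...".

A->DB, B->D, C->CDD, D->CAC

  step 2 ⇒ step 3: CACCACCDDCACCACCAC ⇒ CDD·DB·CDD·CDD·DB·CDD·CDD·CAC·CAC·CDD·DB·CDD·CDD·DB·CDD·CDD·DB·CDD
    A ↦ DB
    C ↦ CDD
    D ↦ CAC
  step 0 ⇒ step 1: BBCB ⇒ D·D·CDD·D
    B ↦ D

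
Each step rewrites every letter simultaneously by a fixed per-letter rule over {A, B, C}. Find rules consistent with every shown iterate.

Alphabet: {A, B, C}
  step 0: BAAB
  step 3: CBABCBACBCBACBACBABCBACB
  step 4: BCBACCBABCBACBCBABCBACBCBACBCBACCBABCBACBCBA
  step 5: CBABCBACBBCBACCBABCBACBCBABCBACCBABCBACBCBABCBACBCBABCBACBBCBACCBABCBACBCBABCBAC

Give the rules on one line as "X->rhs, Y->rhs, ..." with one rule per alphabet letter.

A->C, B->CBA, C->B

  step 4 ⇒ step 5: BCBACCBABCBACBCBABCBACBCBACBCBACCBABCBACBCBA ⇒ CBA·B·CBA·C·B·B·CBA·C·CBA·B·CBA·C·B·CBA·B·CBA·C·CBA·B·CBA·C·B·CBA·B·CBA·C·B·CBA·B·CBA·C·B·B·CBA·C·CBA·B·CBA·C·B·CBA·B·CBA·C
    A ↦ C
    B ↦ CBA
    C ↦ B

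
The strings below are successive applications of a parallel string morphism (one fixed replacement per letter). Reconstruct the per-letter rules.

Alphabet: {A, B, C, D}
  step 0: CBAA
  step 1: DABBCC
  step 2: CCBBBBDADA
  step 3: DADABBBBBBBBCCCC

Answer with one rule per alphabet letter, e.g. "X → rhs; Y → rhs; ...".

  step 2 ⇒ step 3: CCBBBBDADA ⇒ DA·DA·BB·BB·BB·BB·C·C·C·C
    A ↦ C
    B ↦ BB
    C ↦ DA
    D ↦ C

A->C, B->BB, C->DA, D->C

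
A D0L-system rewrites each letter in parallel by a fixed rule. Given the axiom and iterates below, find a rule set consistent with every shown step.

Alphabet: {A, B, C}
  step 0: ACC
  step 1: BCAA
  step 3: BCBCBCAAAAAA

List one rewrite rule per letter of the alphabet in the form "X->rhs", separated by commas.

A->BC, B->AA, C->A

  step 0 ⇒ step 1: ACC ⇒ BC·A·A
    A ↦ BC
    C ↦ A
    B ↦ AA  (constrained at step 1)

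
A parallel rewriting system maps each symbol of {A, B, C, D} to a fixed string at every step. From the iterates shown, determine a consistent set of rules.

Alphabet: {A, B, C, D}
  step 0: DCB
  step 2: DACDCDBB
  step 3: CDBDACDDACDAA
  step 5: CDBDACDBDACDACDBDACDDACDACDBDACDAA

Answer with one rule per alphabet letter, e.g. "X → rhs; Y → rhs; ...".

A->B, B->A, C->DA, D->CD

  step 2 ⇒ step 3: DACDCDBB ⇒ CD·B·DA·CD·DA·CD·A·A
    A ↦ B
    B ↦ A
    C ↦ DA
    D ↦ CD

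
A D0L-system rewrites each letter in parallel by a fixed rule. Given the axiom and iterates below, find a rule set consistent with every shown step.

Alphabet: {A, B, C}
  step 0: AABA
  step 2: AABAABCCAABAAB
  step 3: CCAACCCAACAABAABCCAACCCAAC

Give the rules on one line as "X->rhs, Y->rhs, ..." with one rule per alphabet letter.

  step 2 ⇒ step 3: AABAABCCAABAAB ⇒ C·C·AAC·C·C·AAC·AAB·AAB·C·C·AAC·C·C·AAC
    A ↦ C
    B ↦ AAC
    C ↦ AAB

A->C, B->AAC, C->AAB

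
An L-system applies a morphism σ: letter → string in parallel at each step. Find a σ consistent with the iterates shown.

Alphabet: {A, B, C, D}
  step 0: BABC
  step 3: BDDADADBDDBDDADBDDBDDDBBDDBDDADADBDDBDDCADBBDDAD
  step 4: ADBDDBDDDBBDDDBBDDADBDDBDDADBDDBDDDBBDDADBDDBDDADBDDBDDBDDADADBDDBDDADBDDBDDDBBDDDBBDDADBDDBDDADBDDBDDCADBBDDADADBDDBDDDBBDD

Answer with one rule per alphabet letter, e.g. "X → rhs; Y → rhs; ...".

A->DB, B->AD, C->CA, D->BDD

  step 3 ⇒ step 4: BDDADADBDDBDDADBDDBDDDBBDDBDDADADBDDBDDCADBBDDAD ⇒ AD·BDD·BDD·DB·BDD·DB·BDD·AD·BDD·BDD·AD·BDD·BDD·DB·BDD·AD·BDD·BDD·AD·BDD·BDD·BDD·AD·AD·BDD·BDD·AD·BDD·BDD·DB·BDD·DB·BDD·AD·BDD·BDD·AD·BDD·BDD·CA·DB·BDD·AD·AD·BDD·BDD·DB·BDD
    A ↦ DB
    B ↦ AD
    C ↦ CA
    D ↦ BDD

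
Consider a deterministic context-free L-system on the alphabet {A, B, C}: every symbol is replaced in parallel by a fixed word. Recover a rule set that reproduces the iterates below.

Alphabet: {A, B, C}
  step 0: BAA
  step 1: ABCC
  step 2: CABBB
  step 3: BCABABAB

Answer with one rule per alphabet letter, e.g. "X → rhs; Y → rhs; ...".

  step 2 ⇒ step 3: CABBB ⇒ B·C·AB·AB·AB
    A ↦ C
    B ↦ AB
    C ↦ B

A->C, B->AB, C->B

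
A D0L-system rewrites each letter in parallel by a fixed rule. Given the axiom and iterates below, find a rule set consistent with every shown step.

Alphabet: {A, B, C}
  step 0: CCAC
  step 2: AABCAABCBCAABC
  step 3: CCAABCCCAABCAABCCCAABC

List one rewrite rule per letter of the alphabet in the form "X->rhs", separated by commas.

  step 2 ⇒ step 3: AABCAABCBCAABC ⇒ C·C·AA·BC·C·C·AA·BC·AA·BC·C·C·AA·BC
    A ↦ C
    B ↦ AA
    C ↦ BC

A->C, B->AA, C->BC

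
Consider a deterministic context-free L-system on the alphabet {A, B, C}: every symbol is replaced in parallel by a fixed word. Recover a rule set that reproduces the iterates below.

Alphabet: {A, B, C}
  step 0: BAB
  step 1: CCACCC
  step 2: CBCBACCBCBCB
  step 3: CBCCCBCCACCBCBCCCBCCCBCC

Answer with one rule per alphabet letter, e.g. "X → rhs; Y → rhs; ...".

A->AC, B->CC, C->CB

  step 2 ⇒ step 3: CBCBACCBCBCB ⇒ CB·CC·CB·CC·AC·CB·CB·CC·CB·CC·CB·CC
    A ↦ AC
    B ↦ CC
    C ↦ CB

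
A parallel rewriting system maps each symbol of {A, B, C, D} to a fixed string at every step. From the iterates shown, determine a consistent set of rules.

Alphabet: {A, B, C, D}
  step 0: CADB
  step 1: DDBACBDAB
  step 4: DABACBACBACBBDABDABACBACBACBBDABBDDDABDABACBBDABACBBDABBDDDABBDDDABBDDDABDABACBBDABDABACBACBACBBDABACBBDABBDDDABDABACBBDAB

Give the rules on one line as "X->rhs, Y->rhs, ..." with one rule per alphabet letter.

A->B, B->DAB, C->DD, D->ACB

  step 0 ⇒ step 1: CADB ⇒ DD·B·ACB·DAB
    A ↦ B
    B ↦ DAB
    C ↦ DD
    D ↦ ACB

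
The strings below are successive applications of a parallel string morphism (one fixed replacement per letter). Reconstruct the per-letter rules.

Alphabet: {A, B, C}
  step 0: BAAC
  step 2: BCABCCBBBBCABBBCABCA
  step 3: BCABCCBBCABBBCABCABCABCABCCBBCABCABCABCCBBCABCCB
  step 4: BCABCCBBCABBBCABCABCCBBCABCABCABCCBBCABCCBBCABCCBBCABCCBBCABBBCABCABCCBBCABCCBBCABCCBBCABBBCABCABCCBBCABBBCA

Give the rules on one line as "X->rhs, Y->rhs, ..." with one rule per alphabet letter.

  step 3 ⇒ step 4: BCABCCBBCABBBCABCABCABCABCCBBCABCABCABCCBBCABCCB ⇒ BCA·B·CCB·BCA·B·B·BCA·BCA·B·CCB·BCA·BCA·BCA·B·CCB·BCA·B·CCB·BCA·B·CCB·BCA·B·CCB·BCA·B·B·BCA·BCA·B·CCB·BCA·B·CCB·BCA·B·CCB·BCA·B·B·BCA·BCA·B·CCB·BCA·B·B·BCA
    A ↦ CCB
    B ↦ BCA
    C ↦ B

A->CCB, B->BCA, C->B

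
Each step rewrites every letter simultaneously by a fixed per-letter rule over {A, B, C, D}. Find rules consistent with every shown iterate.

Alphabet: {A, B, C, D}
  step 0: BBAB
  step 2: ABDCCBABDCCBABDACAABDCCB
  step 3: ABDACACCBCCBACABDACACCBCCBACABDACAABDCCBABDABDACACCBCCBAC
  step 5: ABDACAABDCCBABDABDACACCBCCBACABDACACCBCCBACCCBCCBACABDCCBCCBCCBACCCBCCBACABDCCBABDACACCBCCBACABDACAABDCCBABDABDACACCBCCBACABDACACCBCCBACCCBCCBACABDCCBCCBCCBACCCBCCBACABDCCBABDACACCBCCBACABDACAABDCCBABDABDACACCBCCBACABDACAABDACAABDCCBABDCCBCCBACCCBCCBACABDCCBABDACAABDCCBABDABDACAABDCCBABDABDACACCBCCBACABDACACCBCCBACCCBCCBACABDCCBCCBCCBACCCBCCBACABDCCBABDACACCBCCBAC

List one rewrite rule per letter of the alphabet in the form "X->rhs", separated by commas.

  step 2 ⇒ step 3: ABDCCBABDCCBABDACAABDCCB ⇒ ABD·AC·A·CCB·CCB·AC·ABD·AC·A·CCB·CCB·AC·ABD·AC·A·ABD·CCB·ABD·ABD·AC·A·CCB·CCB·AC
    A ↦ ABD
    B ↦ AC
    C ↦ CCB
    D ↦ A

A->ABD, B->AC, C->CCB, D->A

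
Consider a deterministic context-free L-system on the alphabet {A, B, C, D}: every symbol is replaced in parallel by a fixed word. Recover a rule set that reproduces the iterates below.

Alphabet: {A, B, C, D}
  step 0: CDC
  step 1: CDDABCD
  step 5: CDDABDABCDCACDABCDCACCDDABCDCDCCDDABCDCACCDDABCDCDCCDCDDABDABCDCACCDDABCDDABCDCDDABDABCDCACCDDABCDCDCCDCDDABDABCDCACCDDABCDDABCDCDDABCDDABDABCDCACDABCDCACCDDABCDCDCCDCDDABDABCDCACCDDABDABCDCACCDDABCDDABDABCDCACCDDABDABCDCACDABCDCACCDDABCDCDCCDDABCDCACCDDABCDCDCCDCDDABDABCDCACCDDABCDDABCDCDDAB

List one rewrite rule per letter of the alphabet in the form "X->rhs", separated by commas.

A->CDC, B->AC, C->CD, D->DAB

  step 0 ⇒ step 1: CDC ⇒ CD·DAB·CD
    C ↦ CD
    D ↦ DAB
    A ↦ CDC  (constrained at step 1)
    B ↦ AC  (constrained at step 1)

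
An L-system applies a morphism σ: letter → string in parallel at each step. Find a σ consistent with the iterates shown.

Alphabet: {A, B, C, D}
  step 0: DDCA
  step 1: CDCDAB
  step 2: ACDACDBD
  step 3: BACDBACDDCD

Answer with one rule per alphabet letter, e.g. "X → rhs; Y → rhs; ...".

A->B, B->D, C->A, D->CD

  step 2 ⇒ step 3: ACDACDBD ⇒ B·A·CD·B·A·CD·D·CD
    A ↦ B
    B ↦ D
    C ↦ A
    D ↦ CD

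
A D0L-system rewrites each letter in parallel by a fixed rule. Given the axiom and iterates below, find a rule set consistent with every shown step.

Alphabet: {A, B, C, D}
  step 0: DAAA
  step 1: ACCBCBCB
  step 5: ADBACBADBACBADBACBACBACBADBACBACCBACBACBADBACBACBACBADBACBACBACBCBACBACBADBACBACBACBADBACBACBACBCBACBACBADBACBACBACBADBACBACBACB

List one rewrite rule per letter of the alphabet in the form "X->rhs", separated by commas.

A->CB, B->BA, C->AD, D->AC

  step 0 ⇒ step 1: DAAA ⇒ AC·CB·CB·CB
    A ↦ CB
    D ↦ AC
    B ↦ BA  (constrained at step 1)
    C ↦ AD  (constrained at step 1)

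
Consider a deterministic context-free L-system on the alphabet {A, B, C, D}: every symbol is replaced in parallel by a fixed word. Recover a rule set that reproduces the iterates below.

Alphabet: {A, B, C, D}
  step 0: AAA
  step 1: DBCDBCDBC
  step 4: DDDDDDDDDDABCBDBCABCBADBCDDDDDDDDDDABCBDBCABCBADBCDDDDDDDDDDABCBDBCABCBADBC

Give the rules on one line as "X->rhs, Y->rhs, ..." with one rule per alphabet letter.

A->DBC, B->A, C->BCB, D->DD

  step 0 ⇒ step 1: AAA ⇒ DBC·DBC·DBC
    A ↦ DBC
    B ↦ A  (constrained at step 1)
    C ↦ BCB  (constrained at step 1)
    D ↦ DD  (constrained at step 1)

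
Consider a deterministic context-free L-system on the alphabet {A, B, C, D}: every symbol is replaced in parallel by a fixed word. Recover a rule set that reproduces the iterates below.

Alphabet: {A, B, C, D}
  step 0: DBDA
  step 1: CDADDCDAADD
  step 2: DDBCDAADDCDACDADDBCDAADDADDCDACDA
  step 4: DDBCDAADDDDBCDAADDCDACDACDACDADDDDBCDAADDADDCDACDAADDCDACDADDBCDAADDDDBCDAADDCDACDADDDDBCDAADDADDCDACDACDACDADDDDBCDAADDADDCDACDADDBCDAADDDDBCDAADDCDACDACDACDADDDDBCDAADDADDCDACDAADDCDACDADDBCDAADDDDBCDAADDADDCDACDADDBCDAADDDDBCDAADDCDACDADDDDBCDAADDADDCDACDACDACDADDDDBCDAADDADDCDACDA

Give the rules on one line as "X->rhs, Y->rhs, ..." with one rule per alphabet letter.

A->ADD, B->DD, C->DDB, D->CDA

  step 1 ⇒ step 2: CDADDCDAADD ⇒ DDB·CDA·ADD·CDA·CDA·DDB·CDA·ADD·ADD·CDA·CDA
    A ↦ ADD
    C ↦ DDB
    D ↦ CDA
  step 0 ⇒ step 1: DBDA ⇒ CDA·DD·CDA·ADD
    B ↦ DD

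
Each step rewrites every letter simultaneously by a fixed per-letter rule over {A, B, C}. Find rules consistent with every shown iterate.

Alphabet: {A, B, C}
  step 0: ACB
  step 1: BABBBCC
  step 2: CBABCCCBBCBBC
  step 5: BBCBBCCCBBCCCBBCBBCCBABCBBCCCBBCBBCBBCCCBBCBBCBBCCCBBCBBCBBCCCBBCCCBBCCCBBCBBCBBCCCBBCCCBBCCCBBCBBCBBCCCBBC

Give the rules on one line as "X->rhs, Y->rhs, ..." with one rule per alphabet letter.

A->BAB, B->C, C->BBC

  step 1 ⇒ step 2: BABBBCC ⇒ C·BAB·C·C·C·BBC·BBC
    A ↦ BAB
    B ↦ C
    C ↦ BBC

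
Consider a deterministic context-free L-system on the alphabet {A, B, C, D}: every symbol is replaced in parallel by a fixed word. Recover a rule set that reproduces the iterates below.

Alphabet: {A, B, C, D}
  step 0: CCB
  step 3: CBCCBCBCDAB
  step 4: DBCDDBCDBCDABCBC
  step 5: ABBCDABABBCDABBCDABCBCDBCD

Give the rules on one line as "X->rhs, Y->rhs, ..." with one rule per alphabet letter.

  step 4 ⇒ step 5: DBCDDBCDBCDABCBC ⇒ AB·BC·D·AB·AB·BC·D·AB·BC·D·AB·C·BC·D·BC·D
    A ↦ C
    B ↦ BC
    C ↦ D
    D ↦ AB

A->C, B->BC, C->D, D->AB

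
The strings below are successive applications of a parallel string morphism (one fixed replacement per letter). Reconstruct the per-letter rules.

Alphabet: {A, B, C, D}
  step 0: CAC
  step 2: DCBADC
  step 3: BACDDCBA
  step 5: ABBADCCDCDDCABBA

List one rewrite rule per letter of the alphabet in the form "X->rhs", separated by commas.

A->DC, B->CD, C->A, D->B

  step 2 ⇒ step 3: DCBADC ⇒ B·A·CD·DC·B·A
    A ↦ DC
    B ↦ CD
    C ↦ A
    D ↦ B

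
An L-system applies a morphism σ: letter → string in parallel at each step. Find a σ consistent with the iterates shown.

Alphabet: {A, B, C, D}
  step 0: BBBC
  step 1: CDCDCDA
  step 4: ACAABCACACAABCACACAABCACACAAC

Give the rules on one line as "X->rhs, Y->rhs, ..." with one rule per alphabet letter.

A->AC, B->CD, C->A, D->BC

  step 0 ⇒ step 1: BBBC ⇒ CD·CD·CD·A
    B ↦ CD
    C ↦ A
    A ↦ AC  (constrained at step 1)
    D ↦ BC  (constrained at step 1)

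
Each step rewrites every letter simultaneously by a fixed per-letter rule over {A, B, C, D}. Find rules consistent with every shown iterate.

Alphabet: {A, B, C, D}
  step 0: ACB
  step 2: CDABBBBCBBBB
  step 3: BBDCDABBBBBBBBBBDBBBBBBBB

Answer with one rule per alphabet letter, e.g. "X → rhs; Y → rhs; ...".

  step 2 ⇒ step 3: CDABBBBCBBBB ⇒ BBD·C·DA·BB·BB·BB·BB·BBD·BB·BB·BB·BB
    A ↦ DA
    B ↦ BB
    C ↦ BBD
    D ↦ C

A->DA, B->BB, C->BBD, D->C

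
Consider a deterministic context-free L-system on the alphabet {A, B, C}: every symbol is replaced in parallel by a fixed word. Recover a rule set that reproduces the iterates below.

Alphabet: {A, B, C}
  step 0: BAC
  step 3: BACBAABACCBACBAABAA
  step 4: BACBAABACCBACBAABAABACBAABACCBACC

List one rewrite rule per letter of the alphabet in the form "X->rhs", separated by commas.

A->C, B->BA, C->BAA

  step 3 ⇒ step 4: BACBAABACCBACBAABAA ⇒ BA·C·BAA·BA·C·C·BA·C·BAA·BAA·BA·C·BAA·BA·C·C·BA·C·C
    A ↦ C
    B ↦ BA
    C ↦ BAA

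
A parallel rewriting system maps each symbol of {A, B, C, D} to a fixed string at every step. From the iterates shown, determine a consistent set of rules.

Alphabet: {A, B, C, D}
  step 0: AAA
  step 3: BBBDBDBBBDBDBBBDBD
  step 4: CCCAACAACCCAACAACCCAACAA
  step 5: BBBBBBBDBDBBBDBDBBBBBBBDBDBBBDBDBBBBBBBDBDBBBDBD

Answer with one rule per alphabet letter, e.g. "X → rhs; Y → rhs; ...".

  step 4 ⇒ step 5: CCCAACAACCCAACAACCCAACAA ⇒ BB·BB·BB·BD·BD·BB·BD·BD·BB·BB·BB·BD·BD·BB·BD·BD·BB·BB·BB·BD·BD·BB·BD·BD
    A ↦ BD
    C ↦ BB
  step 3 ⇒ step 4: BBBDBDBBBDBDBBBDBD ⇒ C·C·C·AA·C·AA·C·C·C·AA·C·AA·C·C·C·AA·C·AA
    B ↦ C
  step 3 ⇒ step 4: BBBDBDBBBDBDBBBDBD ⇒ C·C·C·AA·C·AA·C·C·C·AA·C·AA·C·C·C·AA·C·AA
    D ↦ AA

A->BD, B->C, C->BB, D->AA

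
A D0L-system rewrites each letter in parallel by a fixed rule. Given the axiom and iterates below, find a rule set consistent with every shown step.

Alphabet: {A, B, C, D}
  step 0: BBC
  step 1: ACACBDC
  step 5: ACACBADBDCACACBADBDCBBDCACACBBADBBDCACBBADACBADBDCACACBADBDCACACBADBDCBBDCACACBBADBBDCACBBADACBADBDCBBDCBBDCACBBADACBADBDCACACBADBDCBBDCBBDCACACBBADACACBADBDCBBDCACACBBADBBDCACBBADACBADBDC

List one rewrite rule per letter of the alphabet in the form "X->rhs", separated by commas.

  step 0 ⇒ step 1: BBC ⇒ AC·AC·BDC
    B ↦ AC
    C ↦ BDC
    A ↦ B  (constrained at step 1)
    D ↦ BAD  (constrained at step 1)

A->B, B->AC, C->BDC, D->BAD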